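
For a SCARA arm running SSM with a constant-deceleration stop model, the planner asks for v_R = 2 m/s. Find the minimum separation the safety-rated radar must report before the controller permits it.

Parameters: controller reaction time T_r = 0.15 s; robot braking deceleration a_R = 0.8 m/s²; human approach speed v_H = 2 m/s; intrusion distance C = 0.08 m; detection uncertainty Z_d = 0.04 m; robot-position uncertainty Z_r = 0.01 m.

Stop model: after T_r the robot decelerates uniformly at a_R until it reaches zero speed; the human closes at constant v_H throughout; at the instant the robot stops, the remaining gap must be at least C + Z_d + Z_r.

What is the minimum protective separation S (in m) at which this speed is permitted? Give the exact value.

S_min = 823/100 m = 8.2300 m

T_s = v_R/a_R = 2/(4/5) = 2.5000 s
reaction-phase robot travel = 2.0000·0.1500 = 0.3000 m
braking distance = 2.0000²/(2·0.8000) = 2.5000 m
human over T_r+T_s: 2.0000·(0.1500+2.5000) = 5.3000 m
residual clearance needed = 0.0800+0.0400+0.0100 = 0.1300 m
S_min ≈ 0.3000+2.5000+5.3000+0.1300  ⇒  S_min = 823/100 m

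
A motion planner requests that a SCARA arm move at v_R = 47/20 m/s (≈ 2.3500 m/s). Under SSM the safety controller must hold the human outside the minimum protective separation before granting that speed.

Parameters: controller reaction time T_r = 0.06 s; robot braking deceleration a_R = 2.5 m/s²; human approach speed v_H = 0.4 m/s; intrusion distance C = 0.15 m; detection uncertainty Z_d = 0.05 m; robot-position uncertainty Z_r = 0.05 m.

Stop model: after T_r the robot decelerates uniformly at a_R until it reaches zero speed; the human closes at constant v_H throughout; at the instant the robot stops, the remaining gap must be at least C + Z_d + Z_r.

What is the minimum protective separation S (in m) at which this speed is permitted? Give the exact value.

S_min = 3791/2000 m = 1.8955 m

stop time T_s = (47/20)/(5/2) = 0.9400 s
robot covers v_R·T_r = 2.3500·0.0600 = 0.1410 m before braking
braking distance = 2.3500²/(2·2.5000) = 1.1045 m
human over T_r+T_s: 0.4000·(0.0600+0.9400) = 0.4000 m
C+Z_d+Z_r = 0.1500+0.0500+0.0500 = 0.2500 m
S_min ≈ 0.1410+1.1045+0.4000+0.2500  ⇒  S_min = 3791/2000 m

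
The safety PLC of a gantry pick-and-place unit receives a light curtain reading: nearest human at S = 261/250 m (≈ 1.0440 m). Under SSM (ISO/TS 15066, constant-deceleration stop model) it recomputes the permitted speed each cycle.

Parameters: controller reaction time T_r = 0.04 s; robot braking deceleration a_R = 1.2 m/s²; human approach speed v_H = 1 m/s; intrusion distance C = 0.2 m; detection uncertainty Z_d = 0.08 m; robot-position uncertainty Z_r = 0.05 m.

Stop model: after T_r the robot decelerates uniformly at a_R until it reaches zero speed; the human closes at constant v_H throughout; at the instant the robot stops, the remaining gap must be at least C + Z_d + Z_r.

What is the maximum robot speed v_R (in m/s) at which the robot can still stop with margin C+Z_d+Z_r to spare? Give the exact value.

v_R_max = 3/5 m/s = 0.6000 m/s

at the boundary: (5/12)·v² + (131/150)·v + (-337/500) = 0
  disc = (131/150)² − 4·(5/12)·(-337/500) = 10609/5625 ; √disc = 103/75
  v_R = (−(131/150) + 103/75) / (2·(5/12)) = 3/5 m/s
check:
T_s = v_R/a_R = (3/5)/(6/5) = 0.5000 s
robot in T_r: 0.6000·0.0400 = 0.0240 m
robot covers 0.6000·0.5000 − ½·1.2000·0.5000² = 0.1500 m while stopping
human closes 1.0000·0.5400 = 0.5400 m
residual clearance needed = 0.2000+0.0800+0.0500 = 0.3300 m
sum ≈ 0.0240+0.1500+0.5400+0.3300 ≈ 1.0440 m = S ✓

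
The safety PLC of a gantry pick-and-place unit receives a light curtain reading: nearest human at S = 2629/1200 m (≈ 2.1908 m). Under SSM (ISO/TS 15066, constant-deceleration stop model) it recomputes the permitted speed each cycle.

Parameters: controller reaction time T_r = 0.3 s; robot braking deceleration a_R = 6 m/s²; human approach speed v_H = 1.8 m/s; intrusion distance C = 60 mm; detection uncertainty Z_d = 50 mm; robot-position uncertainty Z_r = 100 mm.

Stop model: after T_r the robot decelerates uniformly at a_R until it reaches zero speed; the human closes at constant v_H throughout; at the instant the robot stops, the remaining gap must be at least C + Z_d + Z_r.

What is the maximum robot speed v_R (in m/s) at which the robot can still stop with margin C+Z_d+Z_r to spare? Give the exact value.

v_R_max = 19/10 m/s = 1.9000 m/s

quadratic (1/12)·v² + (3/5)·v + (-1729/1200) = 0
  disc = (3/5)² − 4·(1/12)·(-1729/1200) = 121/144 ; √disc = 11/12
  v_R = (−(3/5) + 11/12) / (2·(1/12)) = 19/10 m/s
check:
T_s = v_R/a_R = (19/10)/6 = 0.3167 s
robot in T_r: 1.9000·0.3000 = 0.5700 m
robot covers 1.9000·0.3167 − ½·6.0000·0.3167² = 0.3008 m while stopping
human over T_r+T_s: 1.8000·(0.3000+0.3167) = 1.1100 m
C+Z_d+Z_r = 0.0600+0.0500+0.1000 = 0.2100 m
sum ≈ 0.5700+0.3008+1.1100+0.2100 ≈ 2.1908 m = S ✓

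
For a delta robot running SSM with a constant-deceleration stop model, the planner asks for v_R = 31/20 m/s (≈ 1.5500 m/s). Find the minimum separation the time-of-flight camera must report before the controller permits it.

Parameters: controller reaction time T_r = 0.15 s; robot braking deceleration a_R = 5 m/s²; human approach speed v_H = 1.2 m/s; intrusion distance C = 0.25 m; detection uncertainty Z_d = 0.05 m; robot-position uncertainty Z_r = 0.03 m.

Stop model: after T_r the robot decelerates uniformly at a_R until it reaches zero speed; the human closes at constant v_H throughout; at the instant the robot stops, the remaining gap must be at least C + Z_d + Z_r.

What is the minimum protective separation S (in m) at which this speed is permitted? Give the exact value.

S_min = 5419/4000 m = 1.3547 m

braking lasts T_s = (31/20)/5 = 0.3100 s
robot covers v_R·T_r = 1.5500·0.1500 = 0.2325 m before braking
braking distance = 1.5500²/(2·5.0000) = 0.2402 m
human closes 1.2000·0.4600 = 0.5520 m
residual clearance needed = 0.2500+0.0500+0.0300 = 0.3300 m
S_min ≈ 0.2325+0.2402+0.5520+0.3300  ⇒  S_min = 5419/4000 m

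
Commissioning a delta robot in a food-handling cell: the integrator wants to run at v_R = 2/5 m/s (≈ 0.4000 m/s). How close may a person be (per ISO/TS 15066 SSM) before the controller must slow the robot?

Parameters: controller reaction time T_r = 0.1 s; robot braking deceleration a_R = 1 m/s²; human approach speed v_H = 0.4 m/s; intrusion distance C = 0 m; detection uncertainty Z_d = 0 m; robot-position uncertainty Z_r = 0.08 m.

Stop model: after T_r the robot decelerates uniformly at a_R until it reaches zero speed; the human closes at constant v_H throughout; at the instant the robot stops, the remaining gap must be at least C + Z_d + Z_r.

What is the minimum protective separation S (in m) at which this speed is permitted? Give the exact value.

S_min = 2/5 m = 0.4000 m

T_s = v_R/a_R = (2/5)/1 = 0.4000 s
reaction-phase robot travel = 0.4000·0.1000 = 0.0400 m
braking distance = 0.4000²/(2·1.0000) = 0.0800 m
human closes 0.4000·0.5000 = 0.2000 m
margins: 0.0000+0.0000+0.0800 = 0.0800 m
S_min ≈ 0.0400+0.0800+0.2000+0.0800  ⇒  S_min = 2/5 m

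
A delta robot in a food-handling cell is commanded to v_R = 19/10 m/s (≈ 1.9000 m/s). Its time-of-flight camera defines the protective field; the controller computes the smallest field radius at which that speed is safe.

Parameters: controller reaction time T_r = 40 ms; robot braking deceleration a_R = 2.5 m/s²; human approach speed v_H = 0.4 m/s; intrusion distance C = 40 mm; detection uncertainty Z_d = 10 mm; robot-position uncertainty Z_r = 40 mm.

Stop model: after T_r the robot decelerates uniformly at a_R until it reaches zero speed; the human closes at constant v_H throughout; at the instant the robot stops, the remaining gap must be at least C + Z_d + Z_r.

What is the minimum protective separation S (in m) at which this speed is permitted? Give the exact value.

S_min = 151/125 m = 1.2080 m

braking lasts T_s = (19/10)/(5/2) = 0.7600 s
robot covers v_R·T_r = 1.9000·0.0400 = 0.0760 m before braking
robot under decel: 1.9000²/(2·2.5000) = 0.7220 m
person approaches 0.4000·(0.0400+0.7600) = 0.3200 m
margins: 0.0400+0.0100+0.0400 = 0.0900 m
S_min ≈ 0.0760+0.7220+0.3200+0.0900  ⇒  S_min = 151/125 m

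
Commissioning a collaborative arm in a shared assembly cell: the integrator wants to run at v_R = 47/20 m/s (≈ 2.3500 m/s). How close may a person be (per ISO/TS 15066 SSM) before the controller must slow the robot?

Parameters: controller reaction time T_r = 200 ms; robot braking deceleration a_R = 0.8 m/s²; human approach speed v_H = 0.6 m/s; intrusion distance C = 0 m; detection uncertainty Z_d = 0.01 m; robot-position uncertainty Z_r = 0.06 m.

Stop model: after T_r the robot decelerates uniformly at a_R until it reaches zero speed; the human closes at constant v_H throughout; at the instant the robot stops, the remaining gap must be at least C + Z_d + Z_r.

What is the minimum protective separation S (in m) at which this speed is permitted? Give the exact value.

T_s = v_R/a_R = (47/20)/(4/5) = 2.9375 s
reaction-phase robot travel = 2.3500·0.2000 = 0.4700 m
braking distance = 2.3500²/(2·0.8000) = 3.4516 m
human over T_r+T_s: 0.6000·(0.2000+2.9375) = 1.8825 m
margins: 0.0000+0.0100+0.0600 = 0.0700 m
S_min ≈ 0.4700+3.4516+1.8825+0.0700  ⇒  S_min = 18797/3200 m

S_min = 18797/3200 m = 5.8741 m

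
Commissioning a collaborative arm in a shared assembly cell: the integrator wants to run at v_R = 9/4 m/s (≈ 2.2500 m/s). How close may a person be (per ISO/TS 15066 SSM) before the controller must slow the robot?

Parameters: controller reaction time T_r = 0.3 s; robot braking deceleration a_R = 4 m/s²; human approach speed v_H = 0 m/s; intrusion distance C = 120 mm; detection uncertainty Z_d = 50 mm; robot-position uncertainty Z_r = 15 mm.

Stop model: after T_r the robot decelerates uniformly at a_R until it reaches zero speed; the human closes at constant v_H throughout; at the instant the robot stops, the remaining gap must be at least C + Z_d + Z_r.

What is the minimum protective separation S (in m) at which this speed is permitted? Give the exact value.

stop time T_s = (9/4)/4 = 0.5625 s
robot in T_r: 2.2500·0.3000 = 0.6750 m
braking distance = 2.2500²/(2·4.0000) = 0.6328 m
human over T_r+T_s: 0.0000·(0.3000+0.5625) = 0.0000 m
margins: 0.1200+0.0500+0.0150 = 0.1850 m
S_min ≈ 0.6750+0.6328+0.0000+0.1850  ⇒  S_min = 4777/3200 m

S_min = 4777/3200 m = 1.4928 m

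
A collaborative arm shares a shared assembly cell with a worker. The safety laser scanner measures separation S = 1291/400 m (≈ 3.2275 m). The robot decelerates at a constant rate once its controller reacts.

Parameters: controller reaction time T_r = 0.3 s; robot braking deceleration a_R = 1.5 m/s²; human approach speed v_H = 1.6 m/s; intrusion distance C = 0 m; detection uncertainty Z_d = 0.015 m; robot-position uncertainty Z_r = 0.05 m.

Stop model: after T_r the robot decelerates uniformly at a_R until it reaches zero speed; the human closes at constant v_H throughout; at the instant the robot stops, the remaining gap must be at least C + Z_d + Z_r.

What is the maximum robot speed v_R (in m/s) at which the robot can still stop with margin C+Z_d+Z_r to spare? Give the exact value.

v_R_max = 29/20 m/s = 1.4500 m/s

quadratic (1/3)·v² + (41/30)·v + (-1073/400) = 0
  disc = (41/30)² − 4·(1/3)·(-1073/400) = 49/9 ; √disc = 7/3
  v_R = (−(41/30) + 7/3) / (2·(1/3)) = 29/20 m/s
check:
stop time T_s = (29/20)/(3/2) = 0.9667 s
robot covers v_R·T_r = 1.4500·0.3000 = 0.4350 m before braking
robot under decel: 1.4500²/(2·1.5000) = 0.7008 m
person approaches 1.6000·(0.3000+0.9667) = 2.0267 m
margins: 0.0000+0.0150+0.0500 = 0.0650 m
sum ≈ 0.4350+0.7008+2.0267+0.0650 ≈ 3.2275 m = S ✓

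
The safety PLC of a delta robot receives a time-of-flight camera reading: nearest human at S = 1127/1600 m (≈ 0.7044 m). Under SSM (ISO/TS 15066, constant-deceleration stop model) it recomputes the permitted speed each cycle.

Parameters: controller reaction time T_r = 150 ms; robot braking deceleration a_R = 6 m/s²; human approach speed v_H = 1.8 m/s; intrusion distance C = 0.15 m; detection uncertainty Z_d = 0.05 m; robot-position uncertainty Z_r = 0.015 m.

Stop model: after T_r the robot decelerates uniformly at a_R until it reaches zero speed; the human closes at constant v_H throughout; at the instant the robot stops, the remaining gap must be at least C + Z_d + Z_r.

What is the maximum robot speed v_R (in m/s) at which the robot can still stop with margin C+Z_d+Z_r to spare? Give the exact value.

quadratic (1/12)·v² + (9/20)·v + (-351/1600) = 0
  disc = (9/20)² − 4·(1/12)·(-351/1600) = 441/1600 ; √disc = 21/40
  v_R = (−(9/20) + 21/40) / (2·(1/12)) = 9/20 m/s
check:
stop time T_s = (9/20)/6 = 0.0750 s
reaction-phase robot travel = 0.4500·0.1500 = 0.0675 m
braking distance = 0.4500²/(2·6.0000) = 0.0169 m
human over T_r+T_s: 1.8000·(0.1500+0.0750) = 0.4050 m
C+Z_d+Z_r = 0.1500+0.0500+0.0150 = 0.2150 m
sum ≈ 0.0675+0.0169+0.4050+0.2150 ≈ 0.7044 m = S ✓

v_R_max = 9/20 m/s = 0.4500 m/s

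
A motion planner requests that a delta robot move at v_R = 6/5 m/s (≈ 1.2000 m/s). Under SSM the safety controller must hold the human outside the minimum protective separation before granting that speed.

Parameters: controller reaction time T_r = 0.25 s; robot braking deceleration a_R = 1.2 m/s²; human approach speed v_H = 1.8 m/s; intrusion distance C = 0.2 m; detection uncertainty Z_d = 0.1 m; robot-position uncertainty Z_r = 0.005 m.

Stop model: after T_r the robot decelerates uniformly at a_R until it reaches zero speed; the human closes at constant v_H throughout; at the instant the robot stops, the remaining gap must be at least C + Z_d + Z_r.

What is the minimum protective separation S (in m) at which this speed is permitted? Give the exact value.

S_min = 691/200 m = 3.4550 m

braking lasts T_s = (6/5)/(6/5) = 1.0000 s
reaction-phase robot travel = 1.2000·0.2500 = 0.3000 m
robot under decel: 1.2000²/(2·1.2000) = 0.6000 m
human closes 1.8000·1.2500 = 2.2500 m
margins: 0.2000+0.1000+0.0050 = 0.3050 m
S_min ≈ 0.3000+0.6000+2.2500+0.3050  ⇒  S_min = 691/200 m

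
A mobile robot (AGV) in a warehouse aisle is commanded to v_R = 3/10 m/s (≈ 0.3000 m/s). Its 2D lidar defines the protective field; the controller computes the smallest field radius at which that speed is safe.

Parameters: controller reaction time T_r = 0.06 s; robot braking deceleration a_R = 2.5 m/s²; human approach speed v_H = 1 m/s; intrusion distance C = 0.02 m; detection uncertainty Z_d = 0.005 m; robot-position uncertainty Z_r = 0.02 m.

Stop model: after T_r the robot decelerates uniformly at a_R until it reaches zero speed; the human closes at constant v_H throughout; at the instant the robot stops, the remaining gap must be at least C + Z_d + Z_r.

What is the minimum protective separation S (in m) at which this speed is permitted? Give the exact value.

S_min = 261/1000 m = 0.2610 m

stop time T_s = (3/10)/(5/2) = 0.1200 s
reaction-phase robot travel = 0.3000·0.0600 = 0.0180 m
robot covers 0.3000·0.1200 − ½·2.5000·0.1200² = 0.0180 m while stopping
person approaches 1.0000·(0.0600+0.1200) = 0.1800 m
C+Z_d+Z_r = 0.0200+0.0050+0.0200 = 0.0450 m
S_min ≈ 0.0180+0.0180+0.1800+0.0450  ⇒  S_min = 261/1000 m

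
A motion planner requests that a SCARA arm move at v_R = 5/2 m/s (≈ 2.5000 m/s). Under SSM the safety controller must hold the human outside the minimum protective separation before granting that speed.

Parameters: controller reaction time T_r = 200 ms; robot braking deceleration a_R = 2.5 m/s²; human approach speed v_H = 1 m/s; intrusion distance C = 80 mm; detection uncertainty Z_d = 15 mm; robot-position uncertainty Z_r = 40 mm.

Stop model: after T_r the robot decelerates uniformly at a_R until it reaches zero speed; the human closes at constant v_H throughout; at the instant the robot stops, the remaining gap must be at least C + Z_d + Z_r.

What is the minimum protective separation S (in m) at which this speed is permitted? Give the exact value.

S_min = 617/200 m = 3.0850 m

T_s = v_R/a_R = (5/2)/(5/2) = 1.0000 s
reaction-phase robot travel = 2.5000·0.2000 = 0.5000 m
braking distance = 2.5000²/(2·2.5000) = 1.2500 m
human closes 1.0000·1.2000 = 1.2000 m
residual clearance needed = 0.0800+0.0150+0.0400 = 0.1350 m
S_min ≈ 0.5000+1.2500+1.2000+0.1350  ⇒  S_min = 617/200 m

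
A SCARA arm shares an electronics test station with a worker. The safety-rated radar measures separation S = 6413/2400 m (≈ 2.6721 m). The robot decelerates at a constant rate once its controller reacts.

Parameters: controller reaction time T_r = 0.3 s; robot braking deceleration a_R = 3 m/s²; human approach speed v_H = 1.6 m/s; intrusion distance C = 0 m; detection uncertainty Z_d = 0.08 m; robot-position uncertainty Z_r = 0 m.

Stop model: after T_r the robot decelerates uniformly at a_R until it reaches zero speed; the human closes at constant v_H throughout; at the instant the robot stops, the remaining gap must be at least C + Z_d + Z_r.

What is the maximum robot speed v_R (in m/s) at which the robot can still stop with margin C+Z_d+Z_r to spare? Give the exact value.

v_R_max = 37/20 m/s = 1.8500 m/s

quadratic (1/6)·v² + (5/6)·v + (-5069/2400) = 0
  disc = (5/6)² − 4·(1/6)·(-5069/2400) = 841/400 ; √disc = 29/20
  v_R = (−(5/6) + 29/20) / (2·(1/6)) = 37/20 m/s
check:
stop time T_s = (37/20)/3 = 0.6167 s
robot in T_r: 1.8500·0.3000 = 0.5550 m
robot under decel: 1.8500²/(2·3.0000) = 0.5704 m
human over T_r+T_s: 1.6000·(0.3000+0.6167) = 1.4667 m
C+Z_d+Z_r = 0.0000+0.0800+0.0000 = 0.0800 m
sum ≈ 0.5550+0.5704+1.4667+0.0800 ≈ 2.6721 m = S ✓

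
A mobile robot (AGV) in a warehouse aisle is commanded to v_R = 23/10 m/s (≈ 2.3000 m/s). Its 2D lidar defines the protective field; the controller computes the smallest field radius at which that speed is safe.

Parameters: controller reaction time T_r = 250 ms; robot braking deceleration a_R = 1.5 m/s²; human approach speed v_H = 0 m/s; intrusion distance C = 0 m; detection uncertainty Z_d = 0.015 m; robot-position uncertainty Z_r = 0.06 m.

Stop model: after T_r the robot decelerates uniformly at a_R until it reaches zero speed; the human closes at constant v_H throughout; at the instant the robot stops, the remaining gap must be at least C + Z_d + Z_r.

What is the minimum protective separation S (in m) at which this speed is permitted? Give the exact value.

stop time T_s = (23/10)/(3/2) = 1.5333 s
reaction-phase robot travel = 2.3000·0.2500 = 0.5750 m
braking distance = 2.3000²/(2·1.5000) = 1.7633 m
human over T_r+T_s: 0.0000·(0.2500+1.5333) = 0.0000 m
margins: 0.0000+0.0150+0.0600 = 0.0750 m
S_min ≈ 0.5750+1.7633+0.0000+0.0750  ⇒  S_min = 181/75 m

S_min = 181/75 m = 2.4133 m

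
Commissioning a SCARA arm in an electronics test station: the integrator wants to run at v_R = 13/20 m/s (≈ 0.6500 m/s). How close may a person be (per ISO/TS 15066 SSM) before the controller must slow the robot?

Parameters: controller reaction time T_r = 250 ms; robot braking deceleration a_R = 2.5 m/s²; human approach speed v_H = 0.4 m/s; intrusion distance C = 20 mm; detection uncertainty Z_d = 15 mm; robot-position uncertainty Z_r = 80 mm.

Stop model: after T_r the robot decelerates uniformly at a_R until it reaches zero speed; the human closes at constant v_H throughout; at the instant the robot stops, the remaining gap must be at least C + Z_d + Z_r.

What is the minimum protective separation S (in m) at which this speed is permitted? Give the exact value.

stop time T_s = (13/20)/(5/2) = 0.2600 s
robot in T_r: 0.6500·0.2500 = 0.1625 m
robot under decel: 0.6500²/(2·2.5000) = 0.0845 m
human closes 0.4000·0.5100 = 0.2040 m
margins: 0.0200+0.0150+0.0800 = 0.1150 m
S_min ≈ 0.1625+0.0845+0.2040+0.1150  ⇒  S_min = 283/500 m

S_min = 283/500 m = 0.5660 m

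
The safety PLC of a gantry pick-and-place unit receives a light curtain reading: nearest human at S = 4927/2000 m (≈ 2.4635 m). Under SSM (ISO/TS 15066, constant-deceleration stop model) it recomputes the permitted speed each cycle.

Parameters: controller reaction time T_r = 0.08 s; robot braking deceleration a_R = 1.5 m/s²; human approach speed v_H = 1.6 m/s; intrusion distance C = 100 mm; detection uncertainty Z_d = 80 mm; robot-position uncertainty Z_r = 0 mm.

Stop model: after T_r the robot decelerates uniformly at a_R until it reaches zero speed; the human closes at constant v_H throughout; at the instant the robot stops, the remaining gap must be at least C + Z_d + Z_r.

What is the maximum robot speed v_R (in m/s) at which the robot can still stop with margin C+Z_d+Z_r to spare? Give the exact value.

at the boundary: (1/3)·v² + (86/75)·v + (-4311/2000) = 0
  disc = (86/75)² − 4·(1/3)·(-4311/2000) = 94249/22500 ; √disc = 307/150
  v_R = (−(86/75) + 307/150) / (2·(1/3)) = 27/20 m/s
check:
T_s = v_R/a_R = (27/20)/(3/2) = 0.9000 s
reaction-phase robot travel = 1.3500·0.0800 = 0.1080 m
braking distance = 1.3500²/(2·1.5000) = 0.6075 m
human closes 1.6000·0.9800 = 1.5680 m
residual clearance needed = 0.1000+0.0800+0.0000 = 0.1800 m
sum ≈ 0.1080+0.6075+1.5680+0.1800 ≈ 2.4635 m = S ✓

v_R_max = 27/20 m/s = 1.3500 m/s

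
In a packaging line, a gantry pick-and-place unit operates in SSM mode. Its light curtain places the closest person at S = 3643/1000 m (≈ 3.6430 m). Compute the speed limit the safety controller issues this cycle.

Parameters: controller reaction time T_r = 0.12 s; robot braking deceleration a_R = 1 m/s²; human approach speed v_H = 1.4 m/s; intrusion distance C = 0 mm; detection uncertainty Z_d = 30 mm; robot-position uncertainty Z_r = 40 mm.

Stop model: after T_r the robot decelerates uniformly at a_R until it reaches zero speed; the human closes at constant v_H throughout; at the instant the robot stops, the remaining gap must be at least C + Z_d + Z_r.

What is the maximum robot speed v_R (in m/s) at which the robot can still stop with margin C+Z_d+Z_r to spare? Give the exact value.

at the boundary: (1/2)·v² + (38/25)·v + (-681/200) = 0
  disc = (38/25)² − 4·(1/2)·(-681/200) = 22801/2500 ; √disc = 151/50
  v_R = (−(38/25) + 151/50) / (2·(1/2)) = 3/2 m/s
check:
stop time T_s = (3/2)/1 = 1.5000 s
robot covers v_R·T_r = 1.5000·0.1200 = 0.1800 m before braking
robot under decel: 1.5000²/(2·1.0000) = 1.1250 m
person approaches 1.4000·(0.1200+1.5000) = 2.2680 m
residual clearance needed = 0.0000+0.0300+0.0400 = 0.0700 m
sum ≈ 0.1800+1.1250+2.2680+0.0700 ≈ 3.6430 m = S ✓

v_R_max = 3/2 m/s = 1.5000 m/s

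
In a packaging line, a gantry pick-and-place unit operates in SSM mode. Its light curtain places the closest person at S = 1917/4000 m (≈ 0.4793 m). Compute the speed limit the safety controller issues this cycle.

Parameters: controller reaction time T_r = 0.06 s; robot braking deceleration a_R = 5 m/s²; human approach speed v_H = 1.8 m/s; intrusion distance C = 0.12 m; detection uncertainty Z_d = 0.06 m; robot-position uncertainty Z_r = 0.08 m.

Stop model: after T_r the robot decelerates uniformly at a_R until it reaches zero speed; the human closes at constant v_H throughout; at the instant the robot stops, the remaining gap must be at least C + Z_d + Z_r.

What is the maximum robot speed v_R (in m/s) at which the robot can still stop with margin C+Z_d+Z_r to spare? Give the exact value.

at the boundary: (1/10)·v² + (21/50)·v + (-89/800) = 0
  disc = (21/50)² − 4·(1/10)·(-89/800) = 2209/10000 ; √disc = 47/100
  v_R = (−(21/50) + 47/100) / (2·(1/10)) = 1/4 m/s
check:
stop time T_s = (1/4)/5 = 0.0500 s
reaction-phase robot travel = 0.2500·0.0600 = 0.0150 m
braking distance = 0.2500²/(2·5.0000) = 0.0063 m
human over T_r+T_s: 1.8000·(0.0600+0.0500) = 0.1980 m
C+Z_d+Z_r = 0.1200+0.0600+0.0800 = 0.2600 m
sum ≈ 0.0150+0.0063+0.1980+0.2600 ≈ 0.4793 m = S ✓

v_R_max = 1/4 m/s = 0.2500 m/s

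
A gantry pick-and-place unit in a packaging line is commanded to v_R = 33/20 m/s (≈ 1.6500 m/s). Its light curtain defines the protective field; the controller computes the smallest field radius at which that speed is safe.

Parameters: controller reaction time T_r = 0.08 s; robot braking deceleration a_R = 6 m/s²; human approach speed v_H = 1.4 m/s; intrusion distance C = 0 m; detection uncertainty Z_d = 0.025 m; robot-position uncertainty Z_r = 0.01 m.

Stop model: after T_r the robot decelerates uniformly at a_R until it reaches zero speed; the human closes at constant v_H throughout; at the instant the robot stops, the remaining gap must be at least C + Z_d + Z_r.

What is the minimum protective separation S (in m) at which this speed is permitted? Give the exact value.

S_min = 7127/8000 m = 0.8909 m

T_s = v_R/a_R = (33/20)/6 = 0.2750 s
reaction-phase robot travel = 1.6500·0.0800 = 0.1320 m
robot under decel: 1.6500²/(2·6.0000) = 0.2269 m
human closes 1.4000·0.3550 = 0.4970 m
margins: 0.0000+0.0250+0.0100 = 0.0350 m
S_min ≈ 0.1320+0.2269+0.4970+0.0350  ⇒  S_min = 7127/8000 m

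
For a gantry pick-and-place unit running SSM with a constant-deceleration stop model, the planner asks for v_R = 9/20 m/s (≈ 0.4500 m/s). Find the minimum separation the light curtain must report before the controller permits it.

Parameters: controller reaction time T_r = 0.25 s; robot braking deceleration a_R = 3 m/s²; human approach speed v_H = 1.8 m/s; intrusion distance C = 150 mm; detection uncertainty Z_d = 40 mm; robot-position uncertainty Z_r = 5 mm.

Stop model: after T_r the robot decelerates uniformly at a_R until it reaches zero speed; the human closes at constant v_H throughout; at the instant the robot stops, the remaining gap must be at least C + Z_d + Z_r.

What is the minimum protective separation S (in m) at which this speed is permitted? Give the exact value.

S_min = 849/800 m = 1.0613 m

braking lasts T_s = (9/20)/3 = 0.1500 s
reaction-phase robot travel = 0.4500·0.2500 = 0.1125 m
braking distance = 0.4500²/(2·3.0000) = 0.0338 m
human closes 1.8000·0.4000 = 0.7200 m
C+Z_d+Z_r = 0.1500+0.0400+0.0050 = 0.1950 m
S_min ≈ 0.1125+0.0338+0.7200+0.1950  ⇒  S_min = 849/800 m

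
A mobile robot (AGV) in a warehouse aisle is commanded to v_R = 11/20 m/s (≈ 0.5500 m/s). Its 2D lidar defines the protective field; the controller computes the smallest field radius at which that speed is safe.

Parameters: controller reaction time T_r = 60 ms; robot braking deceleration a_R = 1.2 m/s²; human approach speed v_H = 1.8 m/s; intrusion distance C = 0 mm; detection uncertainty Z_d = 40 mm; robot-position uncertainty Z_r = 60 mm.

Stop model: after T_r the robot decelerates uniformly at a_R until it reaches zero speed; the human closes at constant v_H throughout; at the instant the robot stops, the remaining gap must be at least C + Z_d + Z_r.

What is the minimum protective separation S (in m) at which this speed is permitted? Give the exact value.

S_min = 28609/24000 m = 1.1920 m

T_s = v_R/a_R = (11/20)/(6/5) = 0.4583 s
robot in T_r: 0.5500·0.0600 = 0.0330 m
robot under decel: 0.5500²/(2·1.2000) = 0.1260 m
person approaches 1.8000·(0.0600+0.4583) = 0.9330 m
margins: 0.0000+0.0400+0.0600 = 0.1000 m
S_min ≈ 0.0330+0.1260+0.9330+0.1000  ⇒  S_min = 28609/24000 m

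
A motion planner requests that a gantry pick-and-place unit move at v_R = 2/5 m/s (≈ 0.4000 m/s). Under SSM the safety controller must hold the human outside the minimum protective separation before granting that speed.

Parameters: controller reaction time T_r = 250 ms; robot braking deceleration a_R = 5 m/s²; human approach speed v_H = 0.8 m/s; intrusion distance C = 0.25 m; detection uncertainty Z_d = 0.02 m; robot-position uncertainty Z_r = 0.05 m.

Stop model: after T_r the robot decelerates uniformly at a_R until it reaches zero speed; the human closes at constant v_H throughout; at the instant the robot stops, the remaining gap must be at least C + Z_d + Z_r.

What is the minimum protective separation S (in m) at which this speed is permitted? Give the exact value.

S_min = 7/10 m = 0.7000 m

braking lasts T_s = (2/5)/5 = 0.0800 s
robot covers v_R·T_r = 0.4000·0.2500 = 0.1000 m before braking
robot under decel: 0.4000²/(2·5.0000) = 0.0160 m
human over T_r+T_s: 0.8000·(0.2500+0.0800) = 0.2640 m
margins: 0.2500+0.0200+0.0500 = 0.3200 m
S_min ≈ 0.1000+0.0160+0.2640+0.3200  ⇒  S_min = 7/10 m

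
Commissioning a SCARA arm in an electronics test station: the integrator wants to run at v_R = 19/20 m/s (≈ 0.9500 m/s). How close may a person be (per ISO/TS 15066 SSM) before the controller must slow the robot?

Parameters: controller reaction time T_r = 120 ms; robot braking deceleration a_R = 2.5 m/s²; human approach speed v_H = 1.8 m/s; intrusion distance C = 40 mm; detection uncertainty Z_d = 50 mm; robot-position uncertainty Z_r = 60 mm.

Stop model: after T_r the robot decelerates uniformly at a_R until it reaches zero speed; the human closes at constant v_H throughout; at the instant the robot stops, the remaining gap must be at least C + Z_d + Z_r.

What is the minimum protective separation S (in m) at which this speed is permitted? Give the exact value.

T_s = v_R/a_R = (19/20)/(5/2) = 0.3800 s
robot covers v_R·T_r = 0.9500·0.1200 = 0.1140 m before braking
robot covers 0.9500·0.3800 − ½·2.5000·0.3800² = 0.1805 m while stopping
person approaches 1.8000·(0.1200+0.3800) = 0.9000 m
C+Z_d+Z_r = 0.0400+0.0500+0.0600 = 0.1500 m
S_min ≈ 0.1140+0.1805+0.9000+0.1500  ⇒  S_min = 2689/2000 m

S_min = 2689/2000 m = 1.3445 m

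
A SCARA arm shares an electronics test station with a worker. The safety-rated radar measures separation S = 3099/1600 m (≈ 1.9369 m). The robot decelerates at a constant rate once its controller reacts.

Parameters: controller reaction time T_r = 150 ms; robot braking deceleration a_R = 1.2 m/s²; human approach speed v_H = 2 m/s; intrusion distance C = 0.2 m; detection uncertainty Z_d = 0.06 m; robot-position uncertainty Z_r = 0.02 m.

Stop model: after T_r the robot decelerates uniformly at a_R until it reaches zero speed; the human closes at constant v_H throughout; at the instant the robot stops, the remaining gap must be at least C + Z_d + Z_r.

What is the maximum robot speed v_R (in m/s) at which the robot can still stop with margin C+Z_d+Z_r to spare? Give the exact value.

collect terms ⇒ (5/12)·v_R² + (109/60)·v_R + (-2171/1600) = 0
  disc = (109/60)² − 4·(5/12)·(-2171/1600) = 80089/14400 ; √disc = 283/120
  v_R = (−(109/60) + 283/120) / (2·(5/12)) = 13/20 m/s
check:
T_s = v_R/a_R = (13/20)/(6/5) = 0.5417 s
robot covers v_R·T_r = 0.6500·0.1500 = 0.0975 m before braking
braking distance = 0.6500²/(2·1.2000) = 0.1760 m
human closes 2.0000·0.6917 = 1.3833 m
margins: 0.2000+0.0600+0.0200 = 0.2800 m
sum ≈ 0.0975+0.1760+1.3833+0.2800 ≈ 1.9369 m = S ✓

v_R_max = 13/20 m/s = 0.6500 m/s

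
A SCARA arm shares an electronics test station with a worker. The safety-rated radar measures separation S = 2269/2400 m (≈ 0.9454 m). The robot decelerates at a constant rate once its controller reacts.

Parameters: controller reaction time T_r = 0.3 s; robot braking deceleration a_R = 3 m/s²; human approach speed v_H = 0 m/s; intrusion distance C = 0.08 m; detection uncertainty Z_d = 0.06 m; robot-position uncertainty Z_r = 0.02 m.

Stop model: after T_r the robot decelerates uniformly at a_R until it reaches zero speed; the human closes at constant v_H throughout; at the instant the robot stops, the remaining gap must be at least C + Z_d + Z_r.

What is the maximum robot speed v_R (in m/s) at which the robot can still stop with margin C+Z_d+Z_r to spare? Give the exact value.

v_R_max = 29/20 m/s = 1.4500 m/s

at the boundary: (1/6)·v² + (3/10)·v + (-377/480) = 0
  disc = (3/10)² − 4·(1/6)·(-377/480) = 2209/3600 ; √disc = 47/60
  v_R = (−(3/10) + 47/60) / (2·(1/6)) = 29/20 m/s
check:
braking lasts T_s = (29/20)/3 = 0.4833 s
reaction-phase robot travel = 1.4500·0.3000 = 0.4350 m
robot covers 1.4500·0.4833 − ½·3.0000·0.4833² = 0.3504 m while stopping
human closes 0.0000·0.7833 = 0.0000 m
residual clearance needed = 0.0800+0.0600+0.0200 = 0.1600 m
sum ≈ 0.4350+0.3504+0.0000+0.1600 ≈ 0.9454 m = S ✓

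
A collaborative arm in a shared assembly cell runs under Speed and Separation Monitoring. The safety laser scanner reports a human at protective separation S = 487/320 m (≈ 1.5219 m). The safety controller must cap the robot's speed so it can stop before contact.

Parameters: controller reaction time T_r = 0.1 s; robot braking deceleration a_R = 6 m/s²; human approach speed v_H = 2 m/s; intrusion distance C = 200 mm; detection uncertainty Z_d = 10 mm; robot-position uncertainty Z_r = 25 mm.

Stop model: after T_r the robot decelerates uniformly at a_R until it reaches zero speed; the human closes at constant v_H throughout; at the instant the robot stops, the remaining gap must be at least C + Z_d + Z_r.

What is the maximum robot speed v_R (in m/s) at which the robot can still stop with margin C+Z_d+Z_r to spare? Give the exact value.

at the boundary: (1/12)·v² + (13/30)·v + (-1739/1600) = 0
  disc = (13/30)² − 4·(1/12)·(-1739/1600) = 7921/14400 ; √disc = 89/120
  v_R = (−(13/30) + 89/120) / (2·(1/12)) = 37/20 m/s
check:
braking lasts T_s = (37/20)/6 = 0.3083 s
reaction-phase robot travel = 1.8500·0.1000 = 0.1850 m
robot under decel: 1.8500²/(2·6.0000) = 0.2852 m
human closes 2.0000·0.4083 = 0.8167 m
C+Z_d+Z_r = 0.2000+0.0100+0.0250 = 0.2350 m
sum ≈ 0.1850+0.2852+0.8167+0.2350 ≈ 1.5219 m = S ✓

v_R_max = 37/20 m/s = 1.8500 m/s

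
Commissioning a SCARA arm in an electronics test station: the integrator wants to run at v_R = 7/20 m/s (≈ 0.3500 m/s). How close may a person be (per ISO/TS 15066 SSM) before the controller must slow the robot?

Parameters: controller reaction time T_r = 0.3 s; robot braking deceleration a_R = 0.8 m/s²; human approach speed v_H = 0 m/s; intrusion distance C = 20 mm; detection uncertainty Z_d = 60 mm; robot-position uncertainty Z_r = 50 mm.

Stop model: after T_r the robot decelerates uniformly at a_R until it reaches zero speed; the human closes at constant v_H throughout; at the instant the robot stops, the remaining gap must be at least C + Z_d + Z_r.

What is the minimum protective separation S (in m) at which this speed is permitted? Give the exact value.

T_s = v_R/a_R = (7/20)/(4/5) = 0.4375 s
robot covers v_R·T_r = 0.3500·0.3000 = 0.1050 m before braking
braking distance = 0.3500²/(2·0.8000) = 0.0766 m
person approaches 0.0000·(0.3000+0.4375) = 0.0000 m
residual clearance needed = 0.0200+0.0600+0.0500 = 0.1300 m
S_min ≈ 0.1050+0.0766+0.0000+0.1300  ⇒  S_min = 997/3200 m

S_min = 997/3200 m = 0.3116 m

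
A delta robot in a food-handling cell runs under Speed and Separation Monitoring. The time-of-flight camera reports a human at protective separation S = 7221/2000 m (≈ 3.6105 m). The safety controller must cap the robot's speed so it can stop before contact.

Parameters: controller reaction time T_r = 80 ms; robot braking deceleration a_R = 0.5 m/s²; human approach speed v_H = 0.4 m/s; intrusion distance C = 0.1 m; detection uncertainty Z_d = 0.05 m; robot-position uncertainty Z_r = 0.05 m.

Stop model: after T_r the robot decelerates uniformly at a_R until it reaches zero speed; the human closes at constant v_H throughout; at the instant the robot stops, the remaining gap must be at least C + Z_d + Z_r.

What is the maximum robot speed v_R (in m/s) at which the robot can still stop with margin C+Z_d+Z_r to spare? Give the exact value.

v_R_max = 29/20 m/s = 1.4500 m/s

quadratic (1)·v² + (22/25)·v + (-6757/2000) = 0
  disc = (22/25)² − 4·(1)·(-6757/2000) = 35721/2500 ; √disc = 189/50
  v_R = (−(22/25) + 189/50) / (2·(1)) = 29/20 m/s
check:
T_s = v_R/a_R = (29/20)/(1/2) = 2.9000 s
reaction-phase robot travel = 1.4500·0.0800 = 0.1160 m
robot under decel: 1.4500²/(2·0.5000) = 2.1025 m
human over T_r+T_s: 0.4000·(0.0800+2.9000) = 1.1920 m
residual clearance needed = 0.1000+0.0500+0.0500 = 0.2000 m
sum ≈ 0.1160+2.1025+1.1920+0.2000 ≈ 3.6105 m = S ✓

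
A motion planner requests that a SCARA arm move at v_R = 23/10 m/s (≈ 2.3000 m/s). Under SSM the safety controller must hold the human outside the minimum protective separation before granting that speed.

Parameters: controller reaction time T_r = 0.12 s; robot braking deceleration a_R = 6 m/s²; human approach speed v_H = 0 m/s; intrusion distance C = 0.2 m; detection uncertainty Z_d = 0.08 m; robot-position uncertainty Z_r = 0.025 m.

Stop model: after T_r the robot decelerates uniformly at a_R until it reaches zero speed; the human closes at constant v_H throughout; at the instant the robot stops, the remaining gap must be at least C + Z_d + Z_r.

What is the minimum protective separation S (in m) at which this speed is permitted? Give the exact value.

S_min = 6131/6000 m = 1.0218 m

braking lasts T_s = (23/10)/6 = 0.3833 s
robot covers v_R·T_r = 2.3000·0.1200 = 0.2760 m before braking
robot under decel: 2.3000²/(2·6.0000) = 0.4408 m
human over T_r+T_s: 0.0000·(0.1200+0.3833) = 0.0000 m
residual clearance needed = 0.2000+0.0800+0.0250 = 0.3050 m
S_min ≈ 0.2760+0.4408+0.0000+0.3050  ⇒  S_min = 6131/6000 m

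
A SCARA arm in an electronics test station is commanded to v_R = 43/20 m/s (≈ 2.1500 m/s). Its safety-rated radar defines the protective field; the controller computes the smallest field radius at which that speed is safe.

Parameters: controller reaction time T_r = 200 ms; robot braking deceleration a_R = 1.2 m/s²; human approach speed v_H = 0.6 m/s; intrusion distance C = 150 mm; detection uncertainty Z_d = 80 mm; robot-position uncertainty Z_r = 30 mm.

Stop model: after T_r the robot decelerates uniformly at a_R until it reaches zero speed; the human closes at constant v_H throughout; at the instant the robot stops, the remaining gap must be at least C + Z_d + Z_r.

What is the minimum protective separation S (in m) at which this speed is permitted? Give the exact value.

T_s = v_R/a_R = (43/20)/(6/5) = 1.7917 s
robot covers v_R·T_r = 2.1500·0.2000 = 0.4300 m before braking
braking distance = 2.1500²/(2·1.2000) = 1.9260 m
human closes 0.6000·1.9917 = 1.1950 m
C+Z_d+Z_r = 0.1500+0.0800+0.0300 = 0.2600 m
S_min ≈ 0.4300+1.9260+1.1950+0.2600  ⇒  S_min = 18293/4800 m

S_min = 18293/4800 m = 3.8110 m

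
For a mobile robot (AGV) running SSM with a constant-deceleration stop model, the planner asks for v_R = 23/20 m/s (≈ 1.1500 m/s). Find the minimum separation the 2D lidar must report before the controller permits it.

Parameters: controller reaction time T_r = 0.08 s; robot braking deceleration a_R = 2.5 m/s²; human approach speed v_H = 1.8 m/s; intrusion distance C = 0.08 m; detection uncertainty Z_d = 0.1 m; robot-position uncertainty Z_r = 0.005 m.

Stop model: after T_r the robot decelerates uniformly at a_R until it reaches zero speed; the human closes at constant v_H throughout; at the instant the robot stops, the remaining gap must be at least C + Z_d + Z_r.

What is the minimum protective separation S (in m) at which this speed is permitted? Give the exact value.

braking lasts T_s = (23/20)/(5/2) = 0.4600 s
reaction-phase robot travel = 1.1500·0.0800 = 0.0920 m
braking distance = 1.1500²/(2·2.5000) = 0.2645 m
human closes 1.8000·0.5400 = 0.9720 m
residual clearance needed = 0.0800+0.1000+0.0050 = 0.1850 m
S_min ≈ 0.0920+0.2645+0.9720+0.1850  ⇒  S_min = 3027/2000 m

S_min = 3027/2000 m = 1.5135 m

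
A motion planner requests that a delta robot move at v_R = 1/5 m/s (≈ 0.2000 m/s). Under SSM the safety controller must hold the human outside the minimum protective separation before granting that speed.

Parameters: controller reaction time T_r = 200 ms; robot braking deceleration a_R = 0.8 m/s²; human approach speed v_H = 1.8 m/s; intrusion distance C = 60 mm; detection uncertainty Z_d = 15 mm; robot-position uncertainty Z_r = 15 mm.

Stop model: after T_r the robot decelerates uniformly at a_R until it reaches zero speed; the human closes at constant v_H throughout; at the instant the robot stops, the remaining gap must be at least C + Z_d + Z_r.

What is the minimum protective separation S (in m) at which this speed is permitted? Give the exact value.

S_min = 193/200 m = 0.9650 m

stop time T_s = (1/5)/(4/5) = 0.2500 s
robot covers v_R·T_r = 0.2000·0.2000 = 0.0400 m before braking
robot under decel: 0.2000²/(2·0.8000) = 0.0250 m
human over T_r+T_s: 1.8000·(0.2000+0.2500) = 0.8100 m
margins: 0.0600+0.0150+0.0150 = 0.0900 m
S_min ≈ 0.0400+0.0250+0.8100+0.0900  ⇒  S_min = 193/200 m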